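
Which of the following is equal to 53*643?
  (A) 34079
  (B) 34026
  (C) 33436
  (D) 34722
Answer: A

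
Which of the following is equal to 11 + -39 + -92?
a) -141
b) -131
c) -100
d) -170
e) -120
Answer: e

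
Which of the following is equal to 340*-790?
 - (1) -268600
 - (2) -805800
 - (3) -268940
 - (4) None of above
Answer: 1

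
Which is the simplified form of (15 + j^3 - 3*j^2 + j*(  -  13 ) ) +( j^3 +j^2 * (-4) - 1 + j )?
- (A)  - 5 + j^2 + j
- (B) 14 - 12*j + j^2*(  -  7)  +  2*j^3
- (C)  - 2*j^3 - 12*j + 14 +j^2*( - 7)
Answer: B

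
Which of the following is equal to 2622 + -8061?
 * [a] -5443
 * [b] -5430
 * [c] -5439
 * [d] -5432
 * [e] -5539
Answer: c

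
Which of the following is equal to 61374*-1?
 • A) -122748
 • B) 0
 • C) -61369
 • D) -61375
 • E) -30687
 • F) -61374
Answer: F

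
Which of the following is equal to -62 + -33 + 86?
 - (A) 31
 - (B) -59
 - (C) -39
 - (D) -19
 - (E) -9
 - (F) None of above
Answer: E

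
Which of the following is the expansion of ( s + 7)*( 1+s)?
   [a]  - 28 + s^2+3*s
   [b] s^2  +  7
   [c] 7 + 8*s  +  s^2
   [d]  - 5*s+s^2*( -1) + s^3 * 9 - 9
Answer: c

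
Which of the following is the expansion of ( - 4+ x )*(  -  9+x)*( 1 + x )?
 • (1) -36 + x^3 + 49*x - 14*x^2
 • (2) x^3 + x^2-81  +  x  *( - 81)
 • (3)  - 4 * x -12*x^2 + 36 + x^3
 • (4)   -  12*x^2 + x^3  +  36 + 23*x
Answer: 4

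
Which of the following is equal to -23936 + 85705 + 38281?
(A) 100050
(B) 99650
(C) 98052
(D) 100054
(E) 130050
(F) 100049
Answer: A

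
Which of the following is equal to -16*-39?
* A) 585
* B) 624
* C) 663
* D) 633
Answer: B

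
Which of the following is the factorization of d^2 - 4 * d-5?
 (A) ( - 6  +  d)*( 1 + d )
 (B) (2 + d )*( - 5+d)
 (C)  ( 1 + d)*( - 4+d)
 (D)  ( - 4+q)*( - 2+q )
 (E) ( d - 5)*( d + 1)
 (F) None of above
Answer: E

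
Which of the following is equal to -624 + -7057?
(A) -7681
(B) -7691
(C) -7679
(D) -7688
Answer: A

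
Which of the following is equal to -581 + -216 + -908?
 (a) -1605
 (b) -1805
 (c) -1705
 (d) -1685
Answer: c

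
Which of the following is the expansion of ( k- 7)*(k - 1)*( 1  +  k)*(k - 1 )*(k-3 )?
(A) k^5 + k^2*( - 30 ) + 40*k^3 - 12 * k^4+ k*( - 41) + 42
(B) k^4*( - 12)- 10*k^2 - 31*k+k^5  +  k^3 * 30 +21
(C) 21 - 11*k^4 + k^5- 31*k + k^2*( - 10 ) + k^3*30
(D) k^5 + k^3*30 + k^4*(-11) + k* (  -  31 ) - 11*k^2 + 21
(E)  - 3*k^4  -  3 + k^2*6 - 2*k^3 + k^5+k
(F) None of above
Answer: C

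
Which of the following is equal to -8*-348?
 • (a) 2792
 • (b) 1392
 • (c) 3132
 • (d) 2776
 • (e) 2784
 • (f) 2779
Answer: e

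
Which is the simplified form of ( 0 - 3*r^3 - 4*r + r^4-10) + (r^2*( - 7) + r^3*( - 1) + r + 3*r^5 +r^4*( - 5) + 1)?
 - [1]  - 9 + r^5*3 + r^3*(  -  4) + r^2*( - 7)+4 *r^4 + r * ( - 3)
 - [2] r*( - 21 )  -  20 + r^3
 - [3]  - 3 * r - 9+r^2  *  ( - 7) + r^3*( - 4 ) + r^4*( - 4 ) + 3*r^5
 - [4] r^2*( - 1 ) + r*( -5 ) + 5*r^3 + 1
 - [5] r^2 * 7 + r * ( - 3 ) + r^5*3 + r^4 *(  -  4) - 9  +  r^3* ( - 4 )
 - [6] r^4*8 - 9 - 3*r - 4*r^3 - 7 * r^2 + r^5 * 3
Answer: 3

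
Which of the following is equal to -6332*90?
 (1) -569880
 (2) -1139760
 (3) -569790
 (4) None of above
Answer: 1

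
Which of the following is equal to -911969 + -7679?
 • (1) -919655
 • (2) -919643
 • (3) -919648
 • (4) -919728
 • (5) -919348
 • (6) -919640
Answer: 3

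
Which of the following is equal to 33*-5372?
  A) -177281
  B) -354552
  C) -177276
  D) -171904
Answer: C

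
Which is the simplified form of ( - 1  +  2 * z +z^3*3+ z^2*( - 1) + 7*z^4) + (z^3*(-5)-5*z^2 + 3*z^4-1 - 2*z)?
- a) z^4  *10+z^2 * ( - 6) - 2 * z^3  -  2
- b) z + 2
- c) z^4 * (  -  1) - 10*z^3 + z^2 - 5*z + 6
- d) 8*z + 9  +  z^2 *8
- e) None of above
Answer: a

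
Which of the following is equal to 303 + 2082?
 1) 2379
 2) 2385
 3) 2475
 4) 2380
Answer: 2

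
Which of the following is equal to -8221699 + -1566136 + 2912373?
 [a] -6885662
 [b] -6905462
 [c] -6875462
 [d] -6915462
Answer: c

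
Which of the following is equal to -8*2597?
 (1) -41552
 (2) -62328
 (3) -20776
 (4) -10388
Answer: 3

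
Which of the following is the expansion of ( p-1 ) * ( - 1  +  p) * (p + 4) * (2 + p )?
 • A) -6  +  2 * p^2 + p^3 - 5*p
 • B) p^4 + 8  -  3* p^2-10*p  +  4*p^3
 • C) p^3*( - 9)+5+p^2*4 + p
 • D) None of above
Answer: B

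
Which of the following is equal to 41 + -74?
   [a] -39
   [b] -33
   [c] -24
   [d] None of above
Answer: b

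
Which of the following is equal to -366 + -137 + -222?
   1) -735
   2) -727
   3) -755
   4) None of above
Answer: 4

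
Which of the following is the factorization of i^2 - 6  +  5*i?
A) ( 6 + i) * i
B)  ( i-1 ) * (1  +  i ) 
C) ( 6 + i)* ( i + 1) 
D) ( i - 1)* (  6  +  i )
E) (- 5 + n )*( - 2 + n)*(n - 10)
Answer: D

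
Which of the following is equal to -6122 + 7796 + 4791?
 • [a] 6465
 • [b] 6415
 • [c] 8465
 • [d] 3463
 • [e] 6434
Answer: a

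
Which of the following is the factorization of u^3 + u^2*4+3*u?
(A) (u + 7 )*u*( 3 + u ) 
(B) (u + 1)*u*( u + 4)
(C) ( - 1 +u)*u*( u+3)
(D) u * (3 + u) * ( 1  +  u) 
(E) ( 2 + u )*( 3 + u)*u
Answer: D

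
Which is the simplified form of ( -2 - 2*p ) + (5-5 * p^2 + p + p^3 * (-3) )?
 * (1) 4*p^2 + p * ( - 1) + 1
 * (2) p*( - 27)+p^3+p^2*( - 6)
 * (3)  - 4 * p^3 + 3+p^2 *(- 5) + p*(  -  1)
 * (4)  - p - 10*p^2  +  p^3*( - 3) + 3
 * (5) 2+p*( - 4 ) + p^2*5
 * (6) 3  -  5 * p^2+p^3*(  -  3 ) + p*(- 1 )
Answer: 6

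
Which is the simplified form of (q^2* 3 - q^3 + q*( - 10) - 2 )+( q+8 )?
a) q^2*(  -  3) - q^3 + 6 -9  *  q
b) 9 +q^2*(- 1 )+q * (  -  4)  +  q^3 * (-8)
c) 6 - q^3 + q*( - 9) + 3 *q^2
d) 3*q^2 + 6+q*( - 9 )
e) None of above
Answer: c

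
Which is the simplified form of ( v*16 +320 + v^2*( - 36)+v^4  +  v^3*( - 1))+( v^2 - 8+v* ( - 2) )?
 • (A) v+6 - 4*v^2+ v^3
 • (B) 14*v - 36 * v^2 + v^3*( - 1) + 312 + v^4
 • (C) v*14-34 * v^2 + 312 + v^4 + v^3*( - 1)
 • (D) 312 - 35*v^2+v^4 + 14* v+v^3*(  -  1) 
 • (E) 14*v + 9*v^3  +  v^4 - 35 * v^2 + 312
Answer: D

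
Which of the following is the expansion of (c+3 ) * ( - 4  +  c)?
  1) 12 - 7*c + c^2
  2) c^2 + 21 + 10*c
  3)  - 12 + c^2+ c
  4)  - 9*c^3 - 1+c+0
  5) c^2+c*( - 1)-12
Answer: 5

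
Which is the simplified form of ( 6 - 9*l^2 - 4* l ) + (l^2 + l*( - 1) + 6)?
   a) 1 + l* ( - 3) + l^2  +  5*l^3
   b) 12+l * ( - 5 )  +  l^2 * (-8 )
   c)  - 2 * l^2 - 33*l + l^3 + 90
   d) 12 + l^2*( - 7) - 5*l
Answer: b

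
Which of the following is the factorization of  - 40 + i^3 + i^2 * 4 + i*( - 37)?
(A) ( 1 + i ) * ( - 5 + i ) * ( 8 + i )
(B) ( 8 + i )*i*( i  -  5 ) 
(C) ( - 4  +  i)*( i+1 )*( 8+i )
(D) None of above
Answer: A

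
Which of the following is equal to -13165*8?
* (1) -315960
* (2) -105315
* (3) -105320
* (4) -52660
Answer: 3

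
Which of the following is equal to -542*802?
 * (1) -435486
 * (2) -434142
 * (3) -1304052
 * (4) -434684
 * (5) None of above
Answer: 4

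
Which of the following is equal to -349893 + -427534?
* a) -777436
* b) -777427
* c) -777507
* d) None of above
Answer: b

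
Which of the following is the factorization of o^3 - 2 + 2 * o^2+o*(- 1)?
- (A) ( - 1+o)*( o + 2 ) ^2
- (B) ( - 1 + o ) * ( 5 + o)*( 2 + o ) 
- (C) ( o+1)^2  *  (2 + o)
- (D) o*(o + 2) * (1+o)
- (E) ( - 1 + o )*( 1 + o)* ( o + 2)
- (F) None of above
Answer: E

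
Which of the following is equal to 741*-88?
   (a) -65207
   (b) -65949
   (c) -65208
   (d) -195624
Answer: c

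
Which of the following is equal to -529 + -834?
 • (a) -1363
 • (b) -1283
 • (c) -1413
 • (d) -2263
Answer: a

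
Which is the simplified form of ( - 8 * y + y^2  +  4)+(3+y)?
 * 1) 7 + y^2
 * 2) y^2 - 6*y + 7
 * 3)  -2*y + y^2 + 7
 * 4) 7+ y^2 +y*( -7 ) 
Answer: 4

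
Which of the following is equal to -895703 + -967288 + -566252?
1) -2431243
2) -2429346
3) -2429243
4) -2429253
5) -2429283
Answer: 3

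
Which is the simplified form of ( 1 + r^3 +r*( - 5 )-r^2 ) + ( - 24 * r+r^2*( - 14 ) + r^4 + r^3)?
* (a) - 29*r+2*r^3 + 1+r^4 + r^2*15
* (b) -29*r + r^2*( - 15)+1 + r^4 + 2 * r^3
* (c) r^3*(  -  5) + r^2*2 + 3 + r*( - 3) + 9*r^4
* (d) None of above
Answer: b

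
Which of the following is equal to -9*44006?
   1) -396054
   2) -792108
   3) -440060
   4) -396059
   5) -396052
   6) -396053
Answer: 1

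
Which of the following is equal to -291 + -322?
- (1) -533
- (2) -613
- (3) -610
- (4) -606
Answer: 2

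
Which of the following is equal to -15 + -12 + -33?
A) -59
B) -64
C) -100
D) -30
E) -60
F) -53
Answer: E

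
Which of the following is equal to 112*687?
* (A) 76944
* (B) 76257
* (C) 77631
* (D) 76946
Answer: A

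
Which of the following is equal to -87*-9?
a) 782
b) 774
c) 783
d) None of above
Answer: c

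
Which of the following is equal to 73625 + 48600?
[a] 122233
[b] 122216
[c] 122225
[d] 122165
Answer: c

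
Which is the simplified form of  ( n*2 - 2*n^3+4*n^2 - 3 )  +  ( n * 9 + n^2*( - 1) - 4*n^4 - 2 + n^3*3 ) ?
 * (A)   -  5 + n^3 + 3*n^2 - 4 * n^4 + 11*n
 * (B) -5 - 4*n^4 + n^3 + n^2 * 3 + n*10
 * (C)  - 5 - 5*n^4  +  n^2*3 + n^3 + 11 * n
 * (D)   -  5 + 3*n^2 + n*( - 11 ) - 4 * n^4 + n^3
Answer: A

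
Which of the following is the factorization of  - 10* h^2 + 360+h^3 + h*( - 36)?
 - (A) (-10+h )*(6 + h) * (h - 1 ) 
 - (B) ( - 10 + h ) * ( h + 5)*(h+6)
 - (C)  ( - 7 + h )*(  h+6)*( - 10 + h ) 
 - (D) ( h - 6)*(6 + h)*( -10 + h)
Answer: D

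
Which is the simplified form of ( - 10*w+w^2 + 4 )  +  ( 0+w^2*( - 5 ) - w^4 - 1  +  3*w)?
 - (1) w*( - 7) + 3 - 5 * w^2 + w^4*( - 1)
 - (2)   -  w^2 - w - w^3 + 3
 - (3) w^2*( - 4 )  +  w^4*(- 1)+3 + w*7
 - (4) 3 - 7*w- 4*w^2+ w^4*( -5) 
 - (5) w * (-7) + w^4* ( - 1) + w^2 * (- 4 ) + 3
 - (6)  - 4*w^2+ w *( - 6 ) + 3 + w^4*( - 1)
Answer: 5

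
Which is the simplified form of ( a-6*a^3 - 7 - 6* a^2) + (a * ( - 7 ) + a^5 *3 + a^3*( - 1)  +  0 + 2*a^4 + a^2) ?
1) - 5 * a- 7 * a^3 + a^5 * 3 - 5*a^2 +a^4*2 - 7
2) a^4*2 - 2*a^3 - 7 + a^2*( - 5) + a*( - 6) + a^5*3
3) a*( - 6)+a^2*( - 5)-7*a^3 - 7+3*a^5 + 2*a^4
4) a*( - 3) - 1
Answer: 3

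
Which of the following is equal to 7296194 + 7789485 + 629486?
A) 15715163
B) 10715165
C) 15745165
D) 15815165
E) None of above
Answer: E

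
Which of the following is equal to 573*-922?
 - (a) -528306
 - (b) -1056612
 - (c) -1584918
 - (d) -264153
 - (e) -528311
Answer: a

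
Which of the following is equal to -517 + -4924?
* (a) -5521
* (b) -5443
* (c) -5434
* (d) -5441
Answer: d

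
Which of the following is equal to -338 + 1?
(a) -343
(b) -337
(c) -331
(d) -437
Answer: b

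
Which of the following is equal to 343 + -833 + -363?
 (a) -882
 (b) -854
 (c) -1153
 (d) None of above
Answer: d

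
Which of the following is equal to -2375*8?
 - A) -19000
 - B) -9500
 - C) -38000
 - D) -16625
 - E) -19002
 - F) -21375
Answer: A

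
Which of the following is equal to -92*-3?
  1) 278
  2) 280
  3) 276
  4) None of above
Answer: 3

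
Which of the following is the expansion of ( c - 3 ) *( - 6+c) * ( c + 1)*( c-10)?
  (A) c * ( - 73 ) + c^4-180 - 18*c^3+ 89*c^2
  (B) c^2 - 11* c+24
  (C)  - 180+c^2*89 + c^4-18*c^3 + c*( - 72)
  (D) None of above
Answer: C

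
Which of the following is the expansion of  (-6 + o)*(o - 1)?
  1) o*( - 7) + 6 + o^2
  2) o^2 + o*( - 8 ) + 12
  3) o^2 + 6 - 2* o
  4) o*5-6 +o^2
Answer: 1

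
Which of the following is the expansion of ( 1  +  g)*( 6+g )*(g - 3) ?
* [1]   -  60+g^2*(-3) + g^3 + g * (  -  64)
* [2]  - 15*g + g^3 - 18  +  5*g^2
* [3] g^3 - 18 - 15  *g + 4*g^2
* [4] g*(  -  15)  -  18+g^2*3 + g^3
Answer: 3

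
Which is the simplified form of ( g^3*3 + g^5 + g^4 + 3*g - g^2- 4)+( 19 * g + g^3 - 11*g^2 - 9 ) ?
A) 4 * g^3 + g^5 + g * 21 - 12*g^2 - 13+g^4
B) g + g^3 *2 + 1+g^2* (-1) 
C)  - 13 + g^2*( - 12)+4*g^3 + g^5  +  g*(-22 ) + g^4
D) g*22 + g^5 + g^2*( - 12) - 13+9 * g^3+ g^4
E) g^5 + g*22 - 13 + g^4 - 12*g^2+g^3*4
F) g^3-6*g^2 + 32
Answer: E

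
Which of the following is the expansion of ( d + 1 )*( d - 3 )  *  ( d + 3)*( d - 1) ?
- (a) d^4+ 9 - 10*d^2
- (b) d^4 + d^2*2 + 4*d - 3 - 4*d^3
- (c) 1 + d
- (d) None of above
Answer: a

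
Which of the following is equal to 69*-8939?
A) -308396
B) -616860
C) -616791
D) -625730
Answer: C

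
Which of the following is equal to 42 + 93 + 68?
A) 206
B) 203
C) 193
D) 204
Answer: B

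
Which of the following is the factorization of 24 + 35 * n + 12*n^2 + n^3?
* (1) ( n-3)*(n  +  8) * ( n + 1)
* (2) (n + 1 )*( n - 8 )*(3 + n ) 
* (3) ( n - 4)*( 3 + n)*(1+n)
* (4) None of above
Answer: 4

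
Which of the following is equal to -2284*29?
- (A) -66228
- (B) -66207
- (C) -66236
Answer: C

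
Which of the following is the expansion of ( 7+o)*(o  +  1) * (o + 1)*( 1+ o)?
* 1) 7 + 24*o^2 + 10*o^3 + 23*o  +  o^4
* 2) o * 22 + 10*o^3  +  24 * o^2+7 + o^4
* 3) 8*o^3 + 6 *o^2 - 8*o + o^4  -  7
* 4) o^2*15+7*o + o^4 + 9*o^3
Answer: 2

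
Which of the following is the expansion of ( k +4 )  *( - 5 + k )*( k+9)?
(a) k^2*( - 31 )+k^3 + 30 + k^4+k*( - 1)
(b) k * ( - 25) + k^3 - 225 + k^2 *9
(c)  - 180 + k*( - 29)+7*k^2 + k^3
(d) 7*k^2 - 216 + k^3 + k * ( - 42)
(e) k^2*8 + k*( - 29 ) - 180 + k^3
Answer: e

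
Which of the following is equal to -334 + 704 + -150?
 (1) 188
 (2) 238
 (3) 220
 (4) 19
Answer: 3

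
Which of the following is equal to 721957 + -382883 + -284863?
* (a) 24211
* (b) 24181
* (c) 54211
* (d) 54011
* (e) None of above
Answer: c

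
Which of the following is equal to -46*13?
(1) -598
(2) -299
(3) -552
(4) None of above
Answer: 1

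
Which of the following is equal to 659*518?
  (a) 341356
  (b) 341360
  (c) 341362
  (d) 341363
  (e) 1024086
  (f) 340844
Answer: c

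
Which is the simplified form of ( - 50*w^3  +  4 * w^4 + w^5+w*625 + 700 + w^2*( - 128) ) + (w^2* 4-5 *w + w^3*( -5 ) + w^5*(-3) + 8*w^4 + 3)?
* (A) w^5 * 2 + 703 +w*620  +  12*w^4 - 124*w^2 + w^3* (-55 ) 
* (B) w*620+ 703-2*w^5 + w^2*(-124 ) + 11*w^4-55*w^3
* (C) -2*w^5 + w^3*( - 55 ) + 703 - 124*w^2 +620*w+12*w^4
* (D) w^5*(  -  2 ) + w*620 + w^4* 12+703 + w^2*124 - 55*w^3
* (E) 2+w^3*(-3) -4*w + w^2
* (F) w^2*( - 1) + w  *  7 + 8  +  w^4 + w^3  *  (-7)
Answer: C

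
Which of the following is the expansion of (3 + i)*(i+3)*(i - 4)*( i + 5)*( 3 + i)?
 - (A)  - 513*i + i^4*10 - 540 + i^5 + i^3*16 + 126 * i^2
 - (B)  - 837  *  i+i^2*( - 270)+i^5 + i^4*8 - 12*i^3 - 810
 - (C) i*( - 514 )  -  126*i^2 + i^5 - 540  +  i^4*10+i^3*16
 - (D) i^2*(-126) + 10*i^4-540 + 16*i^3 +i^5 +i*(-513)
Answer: D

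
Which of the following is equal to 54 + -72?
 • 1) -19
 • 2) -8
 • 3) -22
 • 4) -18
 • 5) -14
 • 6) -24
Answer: 4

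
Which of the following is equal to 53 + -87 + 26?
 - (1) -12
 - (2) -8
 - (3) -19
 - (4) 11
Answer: 2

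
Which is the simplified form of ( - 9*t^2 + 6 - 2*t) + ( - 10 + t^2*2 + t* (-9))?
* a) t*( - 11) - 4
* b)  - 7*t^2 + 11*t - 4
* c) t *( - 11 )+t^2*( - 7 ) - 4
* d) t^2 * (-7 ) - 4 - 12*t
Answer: c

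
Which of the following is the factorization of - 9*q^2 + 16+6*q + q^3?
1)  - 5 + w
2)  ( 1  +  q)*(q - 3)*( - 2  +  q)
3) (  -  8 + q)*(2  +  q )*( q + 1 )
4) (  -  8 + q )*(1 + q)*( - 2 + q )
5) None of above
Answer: 4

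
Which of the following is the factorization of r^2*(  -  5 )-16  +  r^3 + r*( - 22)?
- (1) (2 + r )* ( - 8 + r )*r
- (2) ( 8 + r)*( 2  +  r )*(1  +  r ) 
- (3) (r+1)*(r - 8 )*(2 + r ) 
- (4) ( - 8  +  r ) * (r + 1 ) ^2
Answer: 3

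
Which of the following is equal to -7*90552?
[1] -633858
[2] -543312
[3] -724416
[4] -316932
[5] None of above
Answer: 5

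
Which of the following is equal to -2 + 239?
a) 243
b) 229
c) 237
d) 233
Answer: c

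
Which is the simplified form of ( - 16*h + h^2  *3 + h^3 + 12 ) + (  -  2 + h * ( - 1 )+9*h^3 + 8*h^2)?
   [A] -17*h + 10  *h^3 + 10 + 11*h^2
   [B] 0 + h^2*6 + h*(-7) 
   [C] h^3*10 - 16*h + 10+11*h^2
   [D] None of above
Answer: A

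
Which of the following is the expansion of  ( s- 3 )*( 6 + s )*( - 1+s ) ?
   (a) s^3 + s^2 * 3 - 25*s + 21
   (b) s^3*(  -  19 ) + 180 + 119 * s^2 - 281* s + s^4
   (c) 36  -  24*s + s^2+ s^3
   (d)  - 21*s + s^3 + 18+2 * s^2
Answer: d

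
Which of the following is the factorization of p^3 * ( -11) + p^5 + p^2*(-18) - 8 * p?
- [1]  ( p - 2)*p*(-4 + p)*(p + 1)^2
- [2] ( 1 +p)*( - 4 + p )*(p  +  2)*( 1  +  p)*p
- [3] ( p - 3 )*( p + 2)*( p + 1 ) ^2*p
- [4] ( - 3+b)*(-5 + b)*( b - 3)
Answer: 2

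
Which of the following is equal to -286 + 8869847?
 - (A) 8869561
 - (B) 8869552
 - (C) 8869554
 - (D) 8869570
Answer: A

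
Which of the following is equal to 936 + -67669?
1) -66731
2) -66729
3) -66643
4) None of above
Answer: 4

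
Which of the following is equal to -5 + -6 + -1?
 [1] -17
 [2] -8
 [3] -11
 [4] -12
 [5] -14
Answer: 4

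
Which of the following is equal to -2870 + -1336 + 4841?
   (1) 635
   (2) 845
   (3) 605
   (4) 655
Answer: 1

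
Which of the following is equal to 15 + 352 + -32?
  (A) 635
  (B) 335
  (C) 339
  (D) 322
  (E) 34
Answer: B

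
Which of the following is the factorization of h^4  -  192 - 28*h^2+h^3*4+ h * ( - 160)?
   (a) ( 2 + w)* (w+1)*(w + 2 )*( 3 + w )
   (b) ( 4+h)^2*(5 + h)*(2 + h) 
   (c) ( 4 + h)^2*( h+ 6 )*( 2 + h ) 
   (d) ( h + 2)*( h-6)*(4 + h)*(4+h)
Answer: d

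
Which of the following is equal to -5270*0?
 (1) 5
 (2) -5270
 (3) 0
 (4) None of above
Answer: 3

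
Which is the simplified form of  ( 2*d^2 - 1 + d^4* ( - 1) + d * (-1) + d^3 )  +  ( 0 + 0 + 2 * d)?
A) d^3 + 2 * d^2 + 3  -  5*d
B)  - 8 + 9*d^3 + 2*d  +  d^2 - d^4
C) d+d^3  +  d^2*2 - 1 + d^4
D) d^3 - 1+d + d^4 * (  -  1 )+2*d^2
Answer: D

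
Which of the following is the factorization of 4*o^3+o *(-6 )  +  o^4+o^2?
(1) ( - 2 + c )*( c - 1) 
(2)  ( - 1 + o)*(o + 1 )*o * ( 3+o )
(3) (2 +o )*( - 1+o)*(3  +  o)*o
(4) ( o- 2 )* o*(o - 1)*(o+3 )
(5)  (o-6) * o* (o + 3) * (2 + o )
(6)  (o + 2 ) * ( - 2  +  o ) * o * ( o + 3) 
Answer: 3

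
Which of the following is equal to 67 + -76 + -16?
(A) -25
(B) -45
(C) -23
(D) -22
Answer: A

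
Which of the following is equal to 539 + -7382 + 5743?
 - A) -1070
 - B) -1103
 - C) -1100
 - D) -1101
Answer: C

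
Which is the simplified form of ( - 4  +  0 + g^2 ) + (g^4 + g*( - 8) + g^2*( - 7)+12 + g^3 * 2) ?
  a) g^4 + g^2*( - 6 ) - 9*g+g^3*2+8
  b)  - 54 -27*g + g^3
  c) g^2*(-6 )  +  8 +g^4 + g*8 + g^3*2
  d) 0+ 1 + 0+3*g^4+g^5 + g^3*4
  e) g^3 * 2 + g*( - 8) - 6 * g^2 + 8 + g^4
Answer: e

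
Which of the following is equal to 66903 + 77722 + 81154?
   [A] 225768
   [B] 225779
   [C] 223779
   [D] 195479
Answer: B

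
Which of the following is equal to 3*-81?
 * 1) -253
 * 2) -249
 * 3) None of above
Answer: 3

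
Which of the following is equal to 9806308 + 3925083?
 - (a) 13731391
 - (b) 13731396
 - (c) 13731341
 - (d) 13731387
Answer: a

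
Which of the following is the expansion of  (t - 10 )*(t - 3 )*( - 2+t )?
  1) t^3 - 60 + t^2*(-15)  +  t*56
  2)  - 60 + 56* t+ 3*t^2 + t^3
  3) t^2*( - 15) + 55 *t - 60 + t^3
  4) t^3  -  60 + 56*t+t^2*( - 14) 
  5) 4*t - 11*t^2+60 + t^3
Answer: 1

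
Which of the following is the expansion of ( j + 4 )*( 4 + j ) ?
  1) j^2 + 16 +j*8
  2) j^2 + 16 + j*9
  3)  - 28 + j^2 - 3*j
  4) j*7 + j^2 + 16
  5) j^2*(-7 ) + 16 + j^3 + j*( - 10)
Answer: 1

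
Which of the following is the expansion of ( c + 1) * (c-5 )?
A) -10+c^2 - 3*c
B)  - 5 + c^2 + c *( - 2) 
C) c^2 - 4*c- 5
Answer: C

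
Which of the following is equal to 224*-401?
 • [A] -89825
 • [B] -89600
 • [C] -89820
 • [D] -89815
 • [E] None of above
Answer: E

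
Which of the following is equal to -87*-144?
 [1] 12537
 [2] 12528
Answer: 2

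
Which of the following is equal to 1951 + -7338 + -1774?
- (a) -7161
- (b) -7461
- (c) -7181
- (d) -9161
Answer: a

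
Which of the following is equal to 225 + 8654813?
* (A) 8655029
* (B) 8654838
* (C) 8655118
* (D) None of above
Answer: D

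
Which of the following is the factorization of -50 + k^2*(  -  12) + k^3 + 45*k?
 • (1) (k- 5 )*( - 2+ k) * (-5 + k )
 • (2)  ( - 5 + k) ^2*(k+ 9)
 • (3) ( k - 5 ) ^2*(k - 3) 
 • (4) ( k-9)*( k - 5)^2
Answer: 1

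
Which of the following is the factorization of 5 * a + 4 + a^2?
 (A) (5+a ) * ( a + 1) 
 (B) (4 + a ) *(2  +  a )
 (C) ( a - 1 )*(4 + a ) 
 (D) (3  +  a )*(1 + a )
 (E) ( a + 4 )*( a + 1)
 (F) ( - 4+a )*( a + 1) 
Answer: E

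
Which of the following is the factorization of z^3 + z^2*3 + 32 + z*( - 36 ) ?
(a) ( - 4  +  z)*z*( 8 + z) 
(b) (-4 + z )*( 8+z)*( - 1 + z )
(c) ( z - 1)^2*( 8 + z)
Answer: b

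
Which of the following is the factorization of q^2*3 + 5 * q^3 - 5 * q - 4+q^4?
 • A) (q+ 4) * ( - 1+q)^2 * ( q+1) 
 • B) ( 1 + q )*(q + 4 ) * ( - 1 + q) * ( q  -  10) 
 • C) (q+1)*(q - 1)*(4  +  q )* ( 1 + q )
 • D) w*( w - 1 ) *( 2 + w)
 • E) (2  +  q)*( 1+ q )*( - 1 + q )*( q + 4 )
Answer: C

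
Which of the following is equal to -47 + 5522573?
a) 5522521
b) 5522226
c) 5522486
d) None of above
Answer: d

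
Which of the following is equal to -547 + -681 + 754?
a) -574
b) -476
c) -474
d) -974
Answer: c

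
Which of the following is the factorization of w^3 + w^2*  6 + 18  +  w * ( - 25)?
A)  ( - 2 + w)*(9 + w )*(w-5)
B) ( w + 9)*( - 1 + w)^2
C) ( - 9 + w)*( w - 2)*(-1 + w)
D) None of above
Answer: D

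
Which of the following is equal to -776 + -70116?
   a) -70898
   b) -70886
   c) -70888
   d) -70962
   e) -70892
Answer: e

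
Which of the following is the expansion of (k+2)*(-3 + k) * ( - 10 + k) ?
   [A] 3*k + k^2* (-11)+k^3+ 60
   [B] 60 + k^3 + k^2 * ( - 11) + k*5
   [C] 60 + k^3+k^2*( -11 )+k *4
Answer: C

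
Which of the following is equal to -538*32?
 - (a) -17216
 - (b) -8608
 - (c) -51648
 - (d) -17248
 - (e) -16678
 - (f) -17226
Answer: a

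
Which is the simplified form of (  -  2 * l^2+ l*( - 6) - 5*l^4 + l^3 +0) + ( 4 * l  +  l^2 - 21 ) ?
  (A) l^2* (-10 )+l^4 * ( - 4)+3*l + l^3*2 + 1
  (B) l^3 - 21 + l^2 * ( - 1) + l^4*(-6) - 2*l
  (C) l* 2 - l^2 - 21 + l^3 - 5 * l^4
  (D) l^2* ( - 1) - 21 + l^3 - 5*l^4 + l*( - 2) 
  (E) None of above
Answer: D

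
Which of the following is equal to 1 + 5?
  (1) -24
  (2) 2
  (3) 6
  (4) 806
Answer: 3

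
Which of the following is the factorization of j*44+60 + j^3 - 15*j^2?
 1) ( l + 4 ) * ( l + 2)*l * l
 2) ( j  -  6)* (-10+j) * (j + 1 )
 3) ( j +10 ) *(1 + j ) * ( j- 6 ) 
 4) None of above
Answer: 2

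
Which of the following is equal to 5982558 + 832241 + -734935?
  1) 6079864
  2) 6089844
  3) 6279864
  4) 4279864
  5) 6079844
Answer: 1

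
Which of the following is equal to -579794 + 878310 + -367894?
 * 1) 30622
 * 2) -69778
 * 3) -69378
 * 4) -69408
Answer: 3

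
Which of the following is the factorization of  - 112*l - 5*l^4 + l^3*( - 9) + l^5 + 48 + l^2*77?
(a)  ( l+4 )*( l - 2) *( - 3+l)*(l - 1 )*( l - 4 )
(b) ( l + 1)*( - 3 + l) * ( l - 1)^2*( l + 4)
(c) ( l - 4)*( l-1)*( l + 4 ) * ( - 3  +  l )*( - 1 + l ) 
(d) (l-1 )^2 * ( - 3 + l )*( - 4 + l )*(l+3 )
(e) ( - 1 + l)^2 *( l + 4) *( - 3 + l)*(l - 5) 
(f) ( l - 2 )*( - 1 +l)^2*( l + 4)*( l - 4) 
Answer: c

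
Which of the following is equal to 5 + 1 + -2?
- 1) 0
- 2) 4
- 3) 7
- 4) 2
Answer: 2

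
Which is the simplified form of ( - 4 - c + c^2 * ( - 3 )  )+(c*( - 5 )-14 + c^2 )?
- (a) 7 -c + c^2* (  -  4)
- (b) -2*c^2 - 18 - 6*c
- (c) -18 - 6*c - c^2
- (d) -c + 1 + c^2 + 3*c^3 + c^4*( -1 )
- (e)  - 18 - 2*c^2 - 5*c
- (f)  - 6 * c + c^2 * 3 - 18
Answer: b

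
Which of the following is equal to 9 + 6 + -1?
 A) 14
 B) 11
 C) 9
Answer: A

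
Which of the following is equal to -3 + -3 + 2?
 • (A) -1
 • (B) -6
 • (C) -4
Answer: C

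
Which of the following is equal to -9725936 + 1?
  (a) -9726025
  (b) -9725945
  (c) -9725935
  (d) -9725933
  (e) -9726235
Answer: c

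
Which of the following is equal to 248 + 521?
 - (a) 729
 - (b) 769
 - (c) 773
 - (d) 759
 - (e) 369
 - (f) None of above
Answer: b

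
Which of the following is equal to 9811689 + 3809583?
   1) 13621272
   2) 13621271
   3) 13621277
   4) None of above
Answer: 1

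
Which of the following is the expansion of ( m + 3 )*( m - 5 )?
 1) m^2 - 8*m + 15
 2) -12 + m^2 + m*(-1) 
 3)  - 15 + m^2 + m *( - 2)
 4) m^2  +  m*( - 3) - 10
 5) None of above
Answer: 3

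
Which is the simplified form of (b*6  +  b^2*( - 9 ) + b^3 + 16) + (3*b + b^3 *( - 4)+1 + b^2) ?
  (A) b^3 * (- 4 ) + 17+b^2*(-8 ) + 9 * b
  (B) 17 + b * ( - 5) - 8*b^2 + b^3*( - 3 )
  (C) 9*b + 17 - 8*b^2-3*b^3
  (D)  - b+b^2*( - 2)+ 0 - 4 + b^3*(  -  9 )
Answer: C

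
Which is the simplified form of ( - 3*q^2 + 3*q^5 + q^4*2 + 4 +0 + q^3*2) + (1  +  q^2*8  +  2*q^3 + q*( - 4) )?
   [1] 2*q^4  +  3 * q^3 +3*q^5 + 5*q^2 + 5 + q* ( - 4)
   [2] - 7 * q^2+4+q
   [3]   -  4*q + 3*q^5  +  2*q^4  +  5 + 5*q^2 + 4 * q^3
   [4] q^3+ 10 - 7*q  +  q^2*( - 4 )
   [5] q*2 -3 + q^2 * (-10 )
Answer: 3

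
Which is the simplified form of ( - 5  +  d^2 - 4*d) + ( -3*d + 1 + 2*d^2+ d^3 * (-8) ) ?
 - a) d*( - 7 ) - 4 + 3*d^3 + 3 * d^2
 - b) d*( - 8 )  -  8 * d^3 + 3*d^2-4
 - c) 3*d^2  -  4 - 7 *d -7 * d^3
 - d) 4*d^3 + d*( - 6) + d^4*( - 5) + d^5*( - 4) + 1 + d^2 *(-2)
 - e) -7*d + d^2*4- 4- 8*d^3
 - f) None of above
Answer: f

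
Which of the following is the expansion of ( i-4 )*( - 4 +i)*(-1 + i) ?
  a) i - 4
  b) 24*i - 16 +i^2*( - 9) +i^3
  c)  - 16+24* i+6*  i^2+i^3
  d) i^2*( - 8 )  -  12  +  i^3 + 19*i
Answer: b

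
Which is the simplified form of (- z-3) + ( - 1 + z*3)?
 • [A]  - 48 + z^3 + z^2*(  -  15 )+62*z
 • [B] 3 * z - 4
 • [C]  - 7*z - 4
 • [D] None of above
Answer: D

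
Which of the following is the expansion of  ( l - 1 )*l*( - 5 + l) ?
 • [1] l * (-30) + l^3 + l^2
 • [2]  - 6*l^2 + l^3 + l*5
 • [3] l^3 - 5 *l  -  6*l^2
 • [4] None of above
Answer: 2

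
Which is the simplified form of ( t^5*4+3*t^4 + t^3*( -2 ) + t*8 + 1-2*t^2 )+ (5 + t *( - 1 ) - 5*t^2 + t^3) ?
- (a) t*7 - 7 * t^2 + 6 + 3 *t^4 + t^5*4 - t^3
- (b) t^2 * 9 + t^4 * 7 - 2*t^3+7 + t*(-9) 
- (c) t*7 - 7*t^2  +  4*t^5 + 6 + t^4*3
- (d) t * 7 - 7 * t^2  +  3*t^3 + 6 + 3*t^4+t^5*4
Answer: a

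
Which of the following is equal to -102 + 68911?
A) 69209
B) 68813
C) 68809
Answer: C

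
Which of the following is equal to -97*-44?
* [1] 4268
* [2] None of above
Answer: 1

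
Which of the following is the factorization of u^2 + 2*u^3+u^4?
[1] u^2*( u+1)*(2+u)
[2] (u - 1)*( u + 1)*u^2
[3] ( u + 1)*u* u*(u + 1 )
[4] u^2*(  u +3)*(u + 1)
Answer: 3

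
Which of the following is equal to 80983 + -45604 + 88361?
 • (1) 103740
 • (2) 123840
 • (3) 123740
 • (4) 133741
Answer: 3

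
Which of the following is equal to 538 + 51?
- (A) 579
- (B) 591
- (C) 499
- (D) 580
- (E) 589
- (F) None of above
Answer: E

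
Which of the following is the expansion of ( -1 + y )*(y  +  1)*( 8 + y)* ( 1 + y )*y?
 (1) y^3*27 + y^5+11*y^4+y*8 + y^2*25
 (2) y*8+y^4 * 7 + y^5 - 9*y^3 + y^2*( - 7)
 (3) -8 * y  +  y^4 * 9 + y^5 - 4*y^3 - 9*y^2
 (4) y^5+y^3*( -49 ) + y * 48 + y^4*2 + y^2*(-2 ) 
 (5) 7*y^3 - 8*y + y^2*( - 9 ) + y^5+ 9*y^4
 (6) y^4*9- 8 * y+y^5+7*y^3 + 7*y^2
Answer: 5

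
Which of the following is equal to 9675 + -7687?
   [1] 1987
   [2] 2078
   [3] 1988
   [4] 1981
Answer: 3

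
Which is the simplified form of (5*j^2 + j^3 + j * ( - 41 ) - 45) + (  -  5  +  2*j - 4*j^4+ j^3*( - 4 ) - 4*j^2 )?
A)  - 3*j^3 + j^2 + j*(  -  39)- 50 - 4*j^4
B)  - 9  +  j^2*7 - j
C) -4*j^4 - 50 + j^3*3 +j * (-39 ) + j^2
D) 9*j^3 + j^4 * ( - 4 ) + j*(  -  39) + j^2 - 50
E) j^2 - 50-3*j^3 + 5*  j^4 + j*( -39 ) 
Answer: A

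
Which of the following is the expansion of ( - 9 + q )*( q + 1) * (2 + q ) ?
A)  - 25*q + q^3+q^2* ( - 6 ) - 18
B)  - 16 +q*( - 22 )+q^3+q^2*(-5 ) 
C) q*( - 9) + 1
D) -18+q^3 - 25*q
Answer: A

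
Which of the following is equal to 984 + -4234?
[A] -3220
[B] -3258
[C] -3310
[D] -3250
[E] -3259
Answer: D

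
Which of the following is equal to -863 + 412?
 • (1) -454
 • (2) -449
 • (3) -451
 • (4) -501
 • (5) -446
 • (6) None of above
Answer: 3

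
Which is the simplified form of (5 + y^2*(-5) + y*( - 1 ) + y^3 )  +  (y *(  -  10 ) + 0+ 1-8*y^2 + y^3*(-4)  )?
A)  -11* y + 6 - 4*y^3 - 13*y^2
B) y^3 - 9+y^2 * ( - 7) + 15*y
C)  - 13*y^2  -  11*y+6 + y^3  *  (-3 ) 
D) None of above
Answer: C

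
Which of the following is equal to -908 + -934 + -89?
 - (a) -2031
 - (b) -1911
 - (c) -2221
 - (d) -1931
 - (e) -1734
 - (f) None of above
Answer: d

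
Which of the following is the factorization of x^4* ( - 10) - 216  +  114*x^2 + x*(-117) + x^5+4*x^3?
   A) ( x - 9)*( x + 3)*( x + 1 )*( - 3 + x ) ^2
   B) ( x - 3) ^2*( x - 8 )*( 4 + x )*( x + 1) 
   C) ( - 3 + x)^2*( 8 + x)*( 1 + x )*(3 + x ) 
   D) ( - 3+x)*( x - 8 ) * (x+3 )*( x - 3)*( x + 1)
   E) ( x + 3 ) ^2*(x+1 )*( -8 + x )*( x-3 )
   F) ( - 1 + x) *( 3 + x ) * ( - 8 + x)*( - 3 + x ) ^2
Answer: D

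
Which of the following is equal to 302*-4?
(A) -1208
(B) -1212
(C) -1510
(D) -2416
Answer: A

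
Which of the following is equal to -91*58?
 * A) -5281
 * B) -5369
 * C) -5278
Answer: C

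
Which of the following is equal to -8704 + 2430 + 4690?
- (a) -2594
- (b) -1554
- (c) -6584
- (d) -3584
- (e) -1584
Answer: e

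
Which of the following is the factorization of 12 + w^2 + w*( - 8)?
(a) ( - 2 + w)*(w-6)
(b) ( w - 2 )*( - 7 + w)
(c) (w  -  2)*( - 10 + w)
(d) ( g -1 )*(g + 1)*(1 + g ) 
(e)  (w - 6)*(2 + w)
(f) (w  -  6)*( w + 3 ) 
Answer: a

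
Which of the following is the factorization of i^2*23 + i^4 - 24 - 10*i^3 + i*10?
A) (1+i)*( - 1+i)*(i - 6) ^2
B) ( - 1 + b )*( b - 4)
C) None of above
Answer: C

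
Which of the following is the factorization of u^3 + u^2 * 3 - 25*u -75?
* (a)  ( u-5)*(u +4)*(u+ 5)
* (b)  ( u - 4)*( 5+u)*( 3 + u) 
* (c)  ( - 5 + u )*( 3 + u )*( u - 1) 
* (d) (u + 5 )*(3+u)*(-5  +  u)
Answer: d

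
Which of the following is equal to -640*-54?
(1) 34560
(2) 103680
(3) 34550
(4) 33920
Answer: 1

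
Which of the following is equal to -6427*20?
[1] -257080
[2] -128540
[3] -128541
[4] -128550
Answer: 2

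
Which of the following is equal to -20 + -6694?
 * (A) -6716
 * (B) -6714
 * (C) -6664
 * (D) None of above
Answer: B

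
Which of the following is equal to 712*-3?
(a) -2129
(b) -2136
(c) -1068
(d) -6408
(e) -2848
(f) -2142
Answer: b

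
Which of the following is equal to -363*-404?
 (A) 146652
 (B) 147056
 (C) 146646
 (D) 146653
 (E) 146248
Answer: A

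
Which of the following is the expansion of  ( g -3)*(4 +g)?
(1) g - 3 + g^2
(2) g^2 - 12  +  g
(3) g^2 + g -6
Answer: 2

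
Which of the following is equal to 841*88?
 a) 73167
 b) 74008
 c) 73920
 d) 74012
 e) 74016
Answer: b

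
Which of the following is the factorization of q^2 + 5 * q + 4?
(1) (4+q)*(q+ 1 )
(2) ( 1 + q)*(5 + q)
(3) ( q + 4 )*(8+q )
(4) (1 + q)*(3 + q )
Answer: 1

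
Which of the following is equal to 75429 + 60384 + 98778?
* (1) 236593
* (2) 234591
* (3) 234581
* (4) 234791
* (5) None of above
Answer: 2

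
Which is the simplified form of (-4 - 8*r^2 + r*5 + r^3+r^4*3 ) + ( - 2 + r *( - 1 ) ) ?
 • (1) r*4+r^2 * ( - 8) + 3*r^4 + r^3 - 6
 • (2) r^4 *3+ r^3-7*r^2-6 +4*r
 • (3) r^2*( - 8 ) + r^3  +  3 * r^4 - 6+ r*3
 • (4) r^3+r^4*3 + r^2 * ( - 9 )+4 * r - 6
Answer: 1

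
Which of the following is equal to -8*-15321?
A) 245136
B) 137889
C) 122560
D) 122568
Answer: D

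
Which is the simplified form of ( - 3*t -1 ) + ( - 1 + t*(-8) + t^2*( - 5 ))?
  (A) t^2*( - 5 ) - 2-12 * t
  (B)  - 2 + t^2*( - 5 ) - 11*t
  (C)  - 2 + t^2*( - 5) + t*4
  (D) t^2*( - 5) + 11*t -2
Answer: B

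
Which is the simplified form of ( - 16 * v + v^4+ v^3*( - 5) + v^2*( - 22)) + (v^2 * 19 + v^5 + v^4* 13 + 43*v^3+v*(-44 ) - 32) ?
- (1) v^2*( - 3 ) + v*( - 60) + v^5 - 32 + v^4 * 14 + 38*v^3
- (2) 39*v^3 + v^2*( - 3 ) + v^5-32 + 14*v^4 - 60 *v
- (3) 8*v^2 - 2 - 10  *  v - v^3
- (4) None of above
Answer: 1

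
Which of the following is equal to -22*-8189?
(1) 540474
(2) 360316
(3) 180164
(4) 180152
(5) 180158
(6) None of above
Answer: 5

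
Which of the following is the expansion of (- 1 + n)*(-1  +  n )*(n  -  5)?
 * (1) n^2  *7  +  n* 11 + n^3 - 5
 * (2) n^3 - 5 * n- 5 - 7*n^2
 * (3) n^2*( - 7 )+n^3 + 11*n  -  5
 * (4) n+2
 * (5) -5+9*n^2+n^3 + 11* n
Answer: 3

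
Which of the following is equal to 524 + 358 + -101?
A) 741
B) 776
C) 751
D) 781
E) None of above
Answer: D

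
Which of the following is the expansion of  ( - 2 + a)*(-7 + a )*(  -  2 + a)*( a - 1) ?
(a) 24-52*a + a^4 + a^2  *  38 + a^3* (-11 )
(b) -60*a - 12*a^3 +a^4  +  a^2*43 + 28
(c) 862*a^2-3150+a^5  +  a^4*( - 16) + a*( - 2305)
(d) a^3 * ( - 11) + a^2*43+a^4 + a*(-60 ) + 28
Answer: b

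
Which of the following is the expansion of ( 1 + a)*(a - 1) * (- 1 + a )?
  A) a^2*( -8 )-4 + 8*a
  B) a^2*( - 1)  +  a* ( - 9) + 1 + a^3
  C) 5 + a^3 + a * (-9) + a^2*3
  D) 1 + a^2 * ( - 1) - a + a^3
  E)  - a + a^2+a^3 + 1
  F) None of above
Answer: D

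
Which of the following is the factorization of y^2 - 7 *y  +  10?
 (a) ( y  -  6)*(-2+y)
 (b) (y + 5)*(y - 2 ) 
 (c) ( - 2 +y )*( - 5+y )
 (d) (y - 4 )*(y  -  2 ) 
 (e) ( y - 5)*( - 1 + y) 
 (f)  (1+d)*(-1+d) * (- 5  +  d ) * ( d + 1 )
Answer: c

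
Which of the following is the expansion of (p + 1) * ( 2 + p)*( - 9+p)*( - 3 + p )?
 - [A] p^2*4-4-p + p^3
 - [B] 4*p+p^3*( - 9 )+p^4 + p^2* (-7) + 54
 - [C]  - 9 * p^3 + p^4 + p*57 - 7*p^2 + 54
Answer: C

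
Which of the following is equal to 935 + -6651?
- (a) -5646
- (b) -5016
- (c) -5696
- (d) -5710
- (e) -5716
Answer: e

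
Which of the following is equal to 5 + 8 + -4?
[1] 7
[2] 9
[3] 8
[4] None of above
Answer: 2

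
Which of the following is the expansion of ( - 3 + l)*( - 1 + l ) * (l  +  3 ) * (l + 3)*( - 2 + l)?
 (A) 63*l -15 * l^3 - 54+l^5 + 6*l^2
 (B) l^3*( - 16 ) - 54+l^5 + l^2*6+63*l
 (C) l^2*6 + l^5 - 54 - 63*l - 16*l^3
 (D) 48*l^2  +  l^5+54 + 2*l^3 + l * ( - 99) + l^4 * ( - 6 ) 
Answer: B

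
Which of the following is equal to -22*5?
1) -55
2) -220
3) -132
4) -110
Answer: 4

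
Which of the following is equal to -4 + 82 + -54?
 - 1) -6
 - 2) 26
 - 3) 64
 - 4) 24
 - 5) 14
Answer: 4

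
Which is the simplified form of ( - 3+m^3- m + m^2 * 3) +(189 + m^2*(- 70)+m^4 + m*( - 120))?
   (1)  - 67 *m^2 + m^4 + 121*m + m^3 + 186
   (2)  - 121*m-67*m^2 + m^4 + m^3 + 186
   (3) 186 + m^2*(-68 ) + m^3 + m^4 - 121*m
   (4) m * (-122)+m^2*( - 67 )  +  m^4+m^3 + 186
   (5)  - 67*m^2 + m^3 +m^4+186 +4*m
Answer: 2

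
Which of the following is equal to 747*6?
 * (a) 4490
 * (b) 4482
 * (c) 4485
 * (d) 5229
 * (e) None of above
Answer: b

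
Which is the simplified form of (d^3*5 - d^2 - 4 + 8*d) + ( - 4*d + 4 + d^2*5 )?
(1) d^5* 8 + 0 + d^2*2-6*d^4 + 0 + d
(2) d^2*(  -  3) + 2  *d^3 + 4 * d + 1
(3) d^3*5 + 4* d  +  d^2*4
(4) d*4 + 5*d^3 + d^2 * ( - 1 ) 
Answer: 3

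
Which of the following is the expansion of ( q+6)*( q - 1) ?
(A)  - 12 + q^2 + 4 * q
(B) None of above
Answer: B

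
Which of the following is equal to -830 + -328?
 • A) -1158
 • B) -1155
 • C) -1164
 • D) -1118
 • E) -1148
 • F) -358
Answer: A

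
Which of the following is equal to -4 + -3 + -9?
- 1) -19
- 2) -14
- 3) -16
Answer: 3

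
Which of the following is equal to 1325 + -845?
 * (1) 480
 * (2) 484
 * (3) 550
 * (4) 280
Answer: 1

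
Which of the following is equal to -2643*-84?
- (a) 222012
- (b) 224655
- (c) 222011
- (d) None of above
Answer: a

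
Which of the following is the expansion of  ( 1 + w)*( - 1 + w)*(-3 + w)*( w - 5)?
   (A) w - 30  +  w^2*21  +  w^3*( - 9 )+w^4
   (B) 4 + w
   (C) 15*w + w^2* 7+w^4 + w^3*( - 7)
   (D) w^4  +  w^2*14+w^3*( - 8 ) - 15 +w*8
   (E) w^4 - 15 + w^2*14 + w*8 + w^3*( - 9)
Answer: D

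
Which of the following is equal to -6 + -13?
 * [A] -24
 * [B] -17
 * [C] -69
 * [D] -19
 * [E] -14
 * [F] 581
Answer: D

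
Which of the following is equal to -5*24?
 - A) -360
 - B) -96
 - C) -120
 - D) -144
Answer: C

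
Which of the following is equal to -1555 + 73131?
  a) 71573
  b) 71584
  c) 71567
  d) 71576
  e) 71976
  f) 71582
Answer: d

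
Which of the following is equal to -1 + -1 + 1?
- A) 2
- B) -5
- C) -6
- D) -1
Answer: D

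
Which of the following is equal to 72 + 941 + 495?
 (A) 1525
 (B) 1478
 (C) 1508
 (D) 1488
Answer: C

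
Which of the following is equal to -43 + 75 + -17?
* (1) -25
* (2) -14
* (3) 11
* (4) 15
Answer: 4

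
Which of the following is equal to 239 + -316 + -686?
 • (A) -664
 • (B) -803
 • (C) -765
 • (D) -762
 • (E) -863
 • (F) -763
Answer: F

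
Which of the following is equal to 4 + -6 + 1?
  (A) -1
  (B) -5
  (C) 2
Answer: A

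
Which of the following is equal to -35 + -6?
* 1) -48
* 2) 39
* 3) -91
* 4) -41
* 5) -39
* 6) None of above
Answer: 4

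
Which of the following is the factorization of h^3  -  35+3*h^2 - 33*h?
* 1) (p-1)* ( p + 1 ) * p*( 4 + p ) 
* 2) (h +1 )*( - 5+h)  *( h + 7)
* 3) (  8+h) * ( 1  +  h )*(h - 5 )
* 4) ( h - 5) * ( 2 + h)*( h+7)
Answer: 2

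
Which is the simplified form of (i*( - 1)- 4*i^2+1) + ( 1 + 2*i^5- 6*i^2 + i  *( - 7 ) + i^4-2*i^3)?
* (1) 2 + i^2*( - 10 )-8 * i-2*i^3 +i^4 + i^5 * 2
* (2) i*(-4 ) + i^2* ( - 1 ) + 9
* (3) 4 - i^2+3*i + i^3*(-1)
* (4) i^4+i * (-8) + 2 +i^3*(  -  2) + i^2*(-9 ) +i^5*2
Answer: 1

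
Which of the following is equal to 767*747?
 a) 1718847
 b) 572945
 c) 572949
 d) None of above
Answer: c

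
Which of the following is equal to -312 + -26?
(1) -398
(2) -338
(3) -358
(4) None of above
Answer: 2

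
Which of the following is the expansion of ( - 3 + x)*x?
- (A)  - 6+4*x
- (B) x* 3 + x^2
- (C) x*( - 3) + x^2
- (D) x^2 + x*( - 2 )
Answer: C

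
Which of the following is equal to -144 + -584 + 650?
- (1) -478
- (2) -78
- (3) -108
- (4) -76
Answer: 2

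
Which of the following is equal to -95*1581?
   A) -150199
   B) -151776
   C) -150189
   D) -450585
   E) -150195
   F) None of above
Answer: E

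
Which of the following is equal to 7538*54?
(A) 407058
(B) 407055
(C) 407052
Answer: C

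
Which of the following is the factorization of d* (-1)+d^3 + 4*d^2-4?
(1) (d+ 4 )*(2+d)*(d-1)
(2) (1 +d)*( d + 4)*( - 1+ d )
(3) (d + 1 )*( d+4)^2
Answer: 2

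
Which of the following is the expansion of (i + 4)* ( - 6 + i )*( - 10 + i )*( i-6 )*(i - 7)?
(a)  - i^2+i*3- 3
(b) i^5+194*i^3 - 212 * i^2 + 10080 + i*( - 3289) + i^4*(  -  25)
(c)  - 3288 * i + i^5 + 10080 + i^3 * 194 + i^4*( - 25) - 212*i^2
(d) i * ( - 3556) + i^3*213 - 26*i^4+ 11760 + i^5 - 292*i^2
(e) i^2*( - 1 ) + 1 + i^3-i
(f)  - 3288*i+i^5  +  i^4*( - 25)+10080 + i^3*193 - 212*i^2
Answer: c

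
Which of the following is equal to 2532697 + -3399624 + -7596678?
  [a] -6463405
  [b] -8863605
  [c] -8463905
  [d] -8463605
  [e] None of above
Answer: d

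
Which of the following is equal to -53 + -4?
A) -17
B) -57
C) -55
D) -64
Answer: B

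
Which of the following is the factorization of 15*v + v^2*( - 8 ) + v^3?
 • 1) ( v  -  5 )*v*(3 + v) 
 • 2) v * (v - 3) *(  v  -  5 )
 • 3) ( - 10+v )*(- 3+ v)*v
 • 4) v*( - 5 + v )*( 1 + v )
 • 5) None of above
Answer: 2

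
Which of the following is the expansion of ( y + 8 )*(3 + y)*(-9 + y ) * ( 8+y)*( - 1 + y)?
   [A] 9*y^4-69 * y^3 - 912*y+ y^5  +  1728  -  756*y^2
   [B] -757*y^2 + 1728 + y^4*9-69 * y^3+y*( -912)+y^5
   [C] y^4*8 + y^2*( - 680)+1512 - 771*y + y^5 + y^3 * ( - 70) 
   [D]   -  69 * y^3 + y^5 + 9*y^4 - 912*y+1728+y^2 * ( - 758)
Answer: B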